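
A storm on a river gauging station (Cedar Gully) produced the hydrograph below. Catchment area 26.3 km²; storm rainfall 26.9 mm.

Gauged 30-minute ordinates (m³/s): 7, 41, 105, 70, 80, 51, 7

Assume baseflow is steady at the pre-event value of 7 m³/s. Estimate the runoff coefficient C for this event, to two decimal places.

C ≈ 0.79

ΣQ_DR = 312.0 m³/s; V = ΣQ_DR·Δt = 5.616 × 10^5 m³.
Runoff depth d = V / A = 21.35 mm.
C = d / P = 21.35 / 26.9 = 0.79.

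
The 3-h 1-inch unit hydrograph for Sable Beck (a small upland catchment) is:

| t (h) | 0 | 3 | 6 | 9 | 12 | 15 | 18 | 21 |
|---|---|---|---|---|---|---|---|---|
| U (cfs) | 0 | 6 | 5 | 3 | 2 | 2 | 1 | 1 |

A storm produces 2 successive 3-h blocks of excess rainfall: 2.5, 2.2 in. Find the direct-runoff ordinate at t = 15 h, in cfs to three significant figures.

By discrete convolution, Q_j = Σ (P_i / 1 in) · U_{j−i}.
At t = 15 h (j=5): Q = (2.5/1)·2 + (2.2/1)·2 = 9.40 cfs.

Q ≈ 9.40 cfs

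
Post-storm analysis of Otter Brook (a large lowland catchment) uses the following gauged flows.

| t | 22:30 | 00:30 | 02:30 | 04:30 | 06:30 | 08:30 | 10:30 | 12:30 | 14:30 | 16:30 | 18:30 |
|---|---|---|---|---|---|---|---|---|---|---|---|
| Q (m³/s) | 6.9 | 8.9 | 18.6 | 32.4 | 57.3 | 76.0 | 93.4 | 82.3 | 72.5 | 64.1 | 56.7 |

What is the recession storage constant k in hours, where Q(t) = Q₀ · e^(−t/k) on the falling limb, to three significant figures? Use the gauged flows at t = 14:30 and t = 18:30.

k ≈ 16.3 h

On the falling limb, Q drops from 72.5 to 56.7 m³/s between t = 14:30 and t = 18:30 (Δt = 4 h).
k = −Δt / ln(Q₂/Q₁) = −4 / ln(56.7/72.5) = 16.3 h.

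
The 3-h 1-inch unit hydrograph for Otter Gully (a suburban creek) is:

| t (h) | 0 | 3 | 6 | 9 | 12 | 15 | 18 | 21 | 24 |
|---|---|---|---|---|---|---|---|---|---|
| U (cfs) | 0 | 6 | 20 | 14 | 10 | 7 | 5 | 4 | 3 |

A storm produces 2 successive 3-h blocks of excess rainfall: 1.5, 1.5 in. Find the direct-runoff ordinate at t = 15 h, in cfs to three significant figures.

By discrete convolution, Q_j = Σ (P_i / 1 in) · U_{j−i}.
At t = 15 h (j=5): Q = (1.5/1)·7 + (1.5/1)·10 = 25.5 cfs.

Q ≈ 25.5 cfs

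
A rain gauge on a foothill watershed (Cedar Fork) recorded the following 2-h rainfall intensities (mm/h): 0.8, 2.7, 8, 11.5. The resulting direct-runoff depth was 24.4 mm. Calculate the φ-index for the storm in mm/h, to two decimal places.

Only the 2 blocks with intensity above φ contribute runoff: 8, 11.5 mm/h.
Σ(I−φ)·Δt = d  ⇒  (8+11.5 − 2φ)·2 = 24.4
φ = (19.50 − 24.4/2) / 2 = 3.65 mm/h.

φ ≈ 3.65 mm/h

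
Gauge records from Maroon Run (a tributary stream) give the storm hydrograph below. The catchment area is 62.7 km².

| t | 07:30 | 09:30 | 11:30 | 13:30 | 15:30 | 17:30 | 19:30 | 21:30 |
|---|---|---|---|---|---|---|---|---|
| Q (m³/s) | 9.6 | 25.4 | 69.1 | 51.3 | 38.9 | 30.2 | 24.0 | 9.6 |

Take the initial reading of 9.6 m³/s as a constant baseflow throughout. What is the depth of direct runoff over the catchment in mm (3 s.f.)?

d ≈ 20.8 mm

Direct runoff: 0.0, 15.8, 59.5, 41.7, 29.3, 20.6, 14.4, 0.0 m³/s; ΣQ_DR = 181.3 m³/s.
V = ΣQ_DR · Δt = 181.3 × 7200 s = 1.305 × 10^6 m³.
Over A = 62.7 km², depth = V / A = 20.8 mm.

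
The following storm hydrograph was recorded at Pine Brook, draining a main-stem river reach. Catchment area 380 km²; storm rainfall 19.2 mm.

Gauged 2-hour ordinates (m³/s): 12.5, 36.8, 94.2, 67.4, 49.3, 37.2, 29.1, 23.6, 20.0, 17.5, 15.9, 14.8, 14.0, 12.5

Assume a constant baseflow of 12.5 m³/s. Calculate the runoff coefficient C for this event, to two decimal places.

ΣQ_DR = 269.8 m³/s; V = ΣQ_DR·Δt = 1.943 × 10^6 m³.
Runoff depth d = V / A = 5.112 mm.
C = d / P = 5.112 / 19.2 = 0.27.

C ≈ 0.27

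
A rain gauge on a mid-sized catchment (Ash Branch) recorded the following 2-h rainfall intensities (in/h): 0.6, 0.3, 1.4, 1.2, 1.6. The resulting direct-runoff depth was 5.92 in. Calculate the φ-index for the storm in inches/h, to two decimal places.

Only the 4 blocks with intensity above φ contribute runoff: 0.6, 1.4, 1.2, 1.6 in/h.
Σ(I−φ)·Δt = d  ⇒  (0.6+1.4+1.2+1.6 − 4φ)·2 = 5.92
φ = (4.800 − 5.92/2) / 4 = 0.46 in/h.

φ ≈ 0.46 in/h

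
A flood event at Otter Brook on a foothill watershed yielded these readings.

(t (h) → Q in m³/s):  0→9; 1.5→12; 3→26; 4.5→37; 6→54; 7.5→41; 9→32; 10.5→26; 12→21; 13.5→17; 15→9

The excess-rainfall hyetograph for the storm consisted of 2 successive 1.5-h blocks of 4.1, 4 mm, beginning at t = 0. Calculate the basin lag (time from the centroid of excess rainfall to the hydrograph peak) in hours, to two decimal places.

t_L ≈ 4.51 h

Centroid of excess rainfall: t_c = Σ P_i·t̄_i / ΣP_i = 1.4907 h (block centres at 0.75, 2.25 h).
Hydrograph peak occurs at t = 6 h, so basin lag t_L = 6 − 1.4907 = 4.51 h.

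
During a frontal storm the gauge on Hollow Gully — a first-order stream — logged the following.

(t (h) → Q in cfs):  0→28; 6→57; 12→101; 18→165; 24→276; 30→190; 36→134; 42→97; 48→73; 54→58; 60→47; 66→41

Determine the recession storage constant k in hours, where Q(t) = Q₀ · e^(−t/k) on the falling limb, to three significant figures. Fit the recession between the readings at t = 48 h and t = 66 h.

k ≈ 31.2 h

On the falling limb, Q drops from 73 to 41 cfs between t = 48 h and t = 66 h (Δt = 18 h).
k = −Δt / ln(Q₂/Q₁) = −18 / ln(41/73) = 31.2 h.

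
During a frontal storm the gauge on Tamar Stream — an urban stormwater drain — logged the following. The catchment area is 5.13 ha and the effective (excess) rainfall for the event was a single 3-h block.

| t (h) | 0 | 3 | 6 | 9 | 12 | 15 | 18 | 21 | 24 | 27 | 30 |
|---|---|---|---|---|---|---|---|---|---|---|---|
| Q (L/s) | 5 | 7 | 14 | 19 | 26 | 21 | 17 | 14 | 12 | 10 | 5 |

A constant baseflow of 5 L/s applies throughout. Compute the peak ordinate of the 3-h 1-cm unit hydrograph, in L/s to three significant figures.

Direct runoff: 0.0, 2.0, 9.0, 14.0, 21.0, 16.0, 12.0, 9.0, 7.0, 5.0, 0.0 L/s; ΣQ_DR = 95.00 L/s, peak = 21.0 L/s.
Runoff depth d = ΣQ_DR·Δt / A = 95.00 × 10800 / (5.13 ha) = 20.00 mm.
The 1-cm UH is the DRH scaled by (10 mm)/d, so U_p = 21.0 × 10/20.00 = 10.5 L/s.

U_p ≈ 10.5 L/s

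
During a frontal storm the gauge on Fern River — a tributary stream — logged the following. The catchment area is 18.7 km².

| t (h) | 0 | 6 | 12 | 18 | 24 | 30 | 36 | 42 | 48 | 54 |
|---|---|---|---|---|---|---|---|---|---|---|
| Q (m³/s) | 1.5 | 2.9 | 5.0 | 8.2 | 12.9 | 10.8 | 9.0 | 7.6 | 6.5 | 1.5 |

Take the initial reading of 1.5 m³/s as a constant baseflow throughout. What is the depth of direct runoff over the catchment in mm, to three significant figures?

Direct runoff: 0.0, 1.4, 3.5, 6.7, 11.4, 9.3, 7.5, 6.1, 5.0, 0.0 m³/s; ΣQ_DR = 50.90 m³/s.
V = ΣQ_DR · Δt = 50.90 × 21600 s = 1.099 × 10^6 m³.
Over A = 18.7 km², depth = V / A = 58.8 mm.

d ≈ 58.8 mm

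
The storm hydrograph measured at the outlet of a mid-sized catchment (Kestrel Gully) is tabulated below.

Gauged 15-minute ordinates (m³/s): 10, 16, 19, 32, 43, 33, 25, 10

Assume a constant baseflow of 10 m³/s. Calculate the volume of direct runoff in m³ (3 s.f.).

V ≈ 97200 m³

Direct-runoff ordinates (Q − Q_b): 0.0, 6.0, 9.0, 22.0, 33.0, 23.0, 15.0, 0.0 m³/s.
ΣQ_DR = 108.0 m³/s.
With Δt = 0.25 h = 900 s, V = ΣQ_DR · Δt = 108.0 × 900 = 97200 m³.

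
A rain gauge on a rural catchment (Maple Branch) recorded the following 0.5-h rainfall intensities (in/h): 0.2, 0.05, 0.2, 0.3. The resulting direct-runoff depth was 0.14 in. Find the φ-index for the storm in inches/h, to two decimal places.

Only the 3 blocks with intensity above φ contribute runoff: 0.2, 0.2, 0.3 in/h.
Σ(I−φ)·Δt = d  ⇒  (0.2+0.2+0.3 − 3φ)·0.5 = 0.14
φ = (0.7000 − 0.14/0.5) / 3 = 0.14 in/h.

φ ≈ 0.14 in/h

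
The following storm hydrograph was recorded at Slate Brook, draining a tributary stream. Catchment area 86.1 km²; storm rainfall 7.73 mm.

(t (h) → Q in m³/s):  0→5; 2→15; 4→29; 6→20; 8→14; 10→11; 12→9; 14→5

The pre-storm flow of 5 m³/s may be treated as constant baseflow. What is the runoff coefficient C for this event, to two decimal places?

C ≈ 0.74

ΣQ_DR = 68.00 m³/s; V = ΣQ_DR·Δt = 4.896 × 10^5 m³.
Runoff depth d = V / A = 5.686 mm.
C = d / P = 5.686 / 7.73 = 0.74.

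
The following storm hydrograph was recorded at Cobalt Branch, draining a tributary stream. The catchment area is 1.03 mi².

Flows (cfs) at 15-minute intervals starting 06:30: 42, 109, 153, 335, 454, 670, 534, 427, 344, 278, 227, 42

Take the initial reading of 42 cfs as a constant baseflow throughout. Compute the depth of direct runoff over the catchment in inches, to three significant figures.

d ≈ 1.17 in

Direct runoff: 0.0, 67.0, 111.0, 293.0, 412.0, 628.0, 492.0, 385.0, 302.0, 236.0, 185.0, 0.0 cfs; ΣQ_DR = 3111 cfs.
V = ΣQ_DR · Δt = 3111 × 900 s = 2.800 × 10^6 ft³.
Over A = 1.03 mi², depth = V / A = 1.17 in.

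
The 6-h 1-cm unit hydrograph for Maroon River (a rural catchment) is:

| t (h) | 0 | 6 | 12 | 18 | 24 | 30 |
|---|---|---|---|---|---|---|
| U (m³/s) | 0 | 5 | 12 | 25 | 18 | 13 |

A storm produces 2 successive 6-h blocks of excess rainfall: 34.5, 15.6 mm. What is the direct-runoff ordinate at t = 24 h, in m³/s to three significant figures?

Q ≈ 101 m³/s

By discrete convolution, Q_j = Σ (P_i / 10 mm) · U_{j−i}.
At t = 24 h (j=4): Q = (34.5/10)·18 + (15.6/10)·25 = 101 m³/s.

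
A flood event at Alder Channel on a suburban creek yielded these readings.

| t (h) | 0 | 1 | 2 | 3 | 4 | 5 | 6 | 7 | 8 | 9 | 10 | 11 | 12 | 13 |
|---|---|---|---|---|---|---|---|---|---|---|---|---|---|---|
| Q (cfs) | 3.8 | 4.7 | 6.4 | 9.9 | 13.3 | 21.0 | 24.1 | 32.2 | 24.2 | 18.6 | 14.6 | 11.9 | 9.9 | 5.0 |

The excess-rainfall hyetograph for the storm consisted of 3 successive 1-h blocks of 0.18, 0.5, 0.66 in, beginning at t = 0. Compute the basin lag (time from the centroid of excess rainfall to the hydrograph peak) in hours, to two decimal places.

Centroid of excess rainfall: t_c = Σ P_i·t̄_i / ΣP_i = 1.8582 h (block centres at 0.5, 1.5, 2.5 h).
Hydrograph peak occurs at t = 7 h, so basin lag t_L = 7 − 1.8582 = 5.14 h.

t_L ≈ 5.14 h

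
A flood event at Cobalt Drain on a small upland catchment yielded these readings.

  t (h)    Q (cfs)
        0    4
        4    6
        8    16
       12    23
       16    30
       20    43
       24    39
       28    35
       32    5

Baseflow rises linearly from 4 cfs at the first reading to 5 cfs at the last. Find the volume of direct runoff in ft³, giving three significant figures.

Direct-runoff ordinates (Q − Q_b): 0.00, 1.88, 11.75, 18.62, 25.50, 38.38, 34.25, 30.12, 0.00 cfs.
ΣQ_DR = 160.5 cfs.
With Δt = 4 h = 14400 s, V = ΣQ_DR · Δt = 160.5 × 14400 = 2.31 × 10^6 ft³.

V ≈ 2.31 × 10^6 ft³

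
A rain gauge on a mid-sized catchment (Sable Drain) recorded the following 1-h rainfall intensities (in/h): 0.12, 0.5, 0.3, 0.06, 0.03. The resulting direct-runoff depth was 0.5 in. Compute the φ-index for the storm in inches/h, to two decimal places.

Only the 2 blocks with intensity above φ contribute runoff: 0.5, 0.3 in/h.
Σ(I−φ)·Δt = d  ⇒  (0.5+0.3 − 2φ)·1 = 0.5
φ = (0.8000 − 0.5/1) / 2 = 0.15 in/h.

φ ≈ 0.15 in/h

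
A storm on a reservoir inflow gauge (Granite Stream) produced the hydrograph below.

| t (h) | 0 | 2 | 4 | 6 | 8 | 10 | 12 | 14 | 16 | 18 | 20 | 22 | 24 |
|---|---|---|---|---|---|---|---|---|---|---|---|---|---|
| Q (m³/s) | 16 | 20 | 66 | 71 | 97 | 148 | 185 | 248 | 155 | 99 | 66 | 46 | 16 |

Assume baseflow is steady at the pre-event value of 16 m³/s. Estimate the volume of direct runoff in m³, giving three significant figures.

Direct-runoff ordinates (Q − Q_b): 0.0, 4.0, 50.0, 55.0, 81.0, 132.0, 169.0, 232.0, 139.0, 83.0, 50.0, 30.0, 0.0 m³/s.
ΣQ_DR = 1025 m³/s.
With Δt = 2 h = 7200 s, V = ΣQ_DR · Δt = 1025 × 7200 = 7.38 × 10^6 m³.

V ≈ 7.38 × 10^6 m³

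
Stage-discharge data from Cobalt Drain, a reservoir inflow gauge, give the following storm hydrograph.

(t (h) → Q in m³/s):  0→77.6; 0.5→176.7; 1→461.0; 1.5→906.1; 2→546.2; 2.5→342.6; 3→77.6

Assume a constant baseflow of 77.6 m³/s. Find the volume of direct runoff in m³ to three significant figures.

V ≈ 3.68 × 10^6 m³

Direct-runoff ordinates (Q − Q_b): 0.0, 99.1, 383.4, 828.5, 468.6, 265.0, 0.0 m³/s.
ΣQ_DR = 2045 m³/s.
With Δt = 0.5 h = 1800 s, V = ΣQ_DR · Δt = 2045 × 1800 = 3.68 × 10^6 m³.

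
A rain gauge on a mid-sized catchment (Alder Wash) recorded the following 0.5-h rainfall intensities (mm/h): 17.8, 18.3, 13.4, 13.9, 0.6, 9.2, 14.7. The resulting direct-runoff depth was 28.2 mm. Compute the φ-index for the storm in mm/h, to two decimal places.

φ ≈ 5.15 mm/h

Only the 6 blocks with intensity above φ contribute runoff: 17.8, 18.3, 13.4, 13.9, 9.2, 14.7 mm/h.
Σ(I−φ)·Δt = d  ⇒  (17.8+18.3+13.4+13.9+9.2+14.7 − 6φ)·0.5 = 28.2
φ = (87.30 − 28.2/0.5) / 6 = 5.15 mm/h.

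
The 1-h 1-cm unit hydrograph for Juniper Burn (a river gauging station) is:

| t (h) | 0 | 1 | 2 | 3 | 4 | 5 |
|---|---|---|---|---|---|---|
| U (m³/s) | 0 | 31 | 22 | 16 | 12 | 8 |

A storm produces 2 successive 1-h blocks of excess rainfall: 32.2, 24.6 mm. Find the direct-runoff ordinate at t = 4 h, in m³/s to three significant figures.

Q ≈ 78.0 m³/s

By discrete convolution, Q_j = Σ (P_i / 10 mm) · U_{j−i}.
At t = 4 h (j=4): Q = (32.2/10)·12 + (24.6/10)·16 = 78.0 m³/s.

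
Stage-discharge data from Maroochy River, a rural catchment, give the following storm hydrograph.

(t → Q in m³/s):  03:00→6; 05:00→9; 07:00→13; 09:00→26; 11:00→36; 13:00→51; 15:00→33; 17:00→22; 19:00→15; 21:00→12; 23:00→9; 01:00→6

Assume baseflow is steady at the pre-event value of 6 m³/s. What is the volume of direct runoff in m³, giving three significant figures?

V ≈ 1.20 × 10^6 m³

Direct-runoff ordinates (Q − Q_b): 0.0, 3.0, 7.0, 20.0, 30.0, 45.0, 27.0, 16.0, 9.0, 6.0, 3.0, 0.0 m³/s.
ΣQ_DR = 166.0 m³/s.
With Δt = 2 h = 7200 s, V = ΣQ_DR · Δt = 166.0 × 7200 = 1.20 × 10^6 m³.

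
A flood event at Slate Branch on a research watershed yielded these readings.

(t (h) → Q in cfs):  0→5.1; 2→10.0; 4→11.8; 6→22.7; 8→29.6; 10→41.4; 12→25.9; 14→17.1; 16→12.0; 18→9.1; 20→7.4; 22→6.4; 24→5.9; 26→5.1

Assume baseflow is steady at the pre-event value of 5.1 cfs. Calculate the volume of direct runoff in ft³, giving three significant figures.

V ≈ 9.94 × 10^5 ft³

Direct-runoff ordinates (Q − Q_b): 0.0, 4.9, 6.7, 17.6, 24.5, 36.3, 20.8, 12.0, 6.9, 4.0, 2.3, 1.3, 0.8, 0.0 cfs.
ΣQ_DR = 138.1 cfs.
With Δt = 2 h = 7200 s, V = ΣQ_DR · Δt = 138.1 × 7200 = 9.94 × 10^5 ft³.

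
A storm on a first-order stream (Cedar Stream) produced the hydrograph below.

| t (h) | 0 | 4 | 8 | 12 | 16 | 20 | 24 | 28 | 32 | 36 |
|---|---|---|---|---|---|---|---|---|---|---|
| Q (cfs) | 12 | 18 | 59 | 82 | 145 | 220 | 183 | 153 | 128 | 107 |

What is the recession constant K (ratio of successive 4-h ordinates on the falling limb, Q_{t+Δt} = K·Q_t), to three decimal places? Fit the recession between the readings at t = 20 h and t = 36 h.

K ≈ 0.835

Using the recession-limb readings at t = 20 h and t = 36 h: Q falls from 220 to 107 cfs over 4 intervals.
K = (Q₂/Q₁)^(1/4) = (107/220)^(1/4) = 0.835.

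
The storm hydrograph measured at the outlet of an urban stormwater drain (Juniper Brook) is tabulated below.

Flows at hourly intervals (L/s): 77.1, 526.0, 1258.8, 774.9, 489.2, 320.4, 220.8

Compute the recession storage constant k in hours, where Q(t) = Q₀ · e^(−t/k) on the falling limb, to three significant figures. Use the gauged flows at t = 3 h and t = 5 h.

k ≈ 2.26 h

On the falling limb, Q drops from 774.9 to 320.4 L/s between t = 3 h and t = 5 h (Δt = 2 h).
k = −Δt / ln(Q₂/Q₁) = −2 / ln(320.4/774.9) = 2.26 h.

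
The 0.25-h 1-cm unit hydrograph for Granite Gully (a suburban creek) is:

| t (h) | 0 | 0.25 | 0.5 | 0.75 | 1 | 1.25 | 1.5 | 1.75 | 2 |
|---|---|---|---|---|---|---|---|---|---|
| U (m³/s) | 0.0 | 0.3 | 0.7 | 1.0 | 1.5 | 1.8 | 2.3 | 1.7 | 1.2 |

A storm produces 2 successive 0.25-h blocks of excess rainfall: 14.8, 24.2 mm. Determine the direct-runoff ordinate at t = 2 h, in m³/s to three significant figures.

Q ≈ 5.89 m³/s

By discrete convolution, Q_j = Σ (P_i / 10 mm) · U_{j−i}.
At t = 2 h (j=8): Q = (14.8/10)·1.2 + (24.2/10)·1.7 = 5.89 m³/s.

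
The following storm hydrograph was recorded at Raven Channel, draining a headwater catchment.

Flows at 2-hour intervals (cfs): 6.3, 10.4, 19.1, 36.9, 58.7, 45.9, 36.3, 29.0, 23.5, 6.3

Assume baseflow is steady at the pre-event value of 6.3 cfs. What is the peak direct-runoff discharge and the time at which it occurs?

Q_p = 52.4 cfs at t = 8 h

Subtracting baseflow gives direct-runoff ordinates: 0.0, 4.1, 12.8, 30.6, 52.4, 39.6, 30.0, 22.7, 17.2, 0.0 cfs.
The maximum is 52.4 cfs, occurring at the reading for t = 8 h.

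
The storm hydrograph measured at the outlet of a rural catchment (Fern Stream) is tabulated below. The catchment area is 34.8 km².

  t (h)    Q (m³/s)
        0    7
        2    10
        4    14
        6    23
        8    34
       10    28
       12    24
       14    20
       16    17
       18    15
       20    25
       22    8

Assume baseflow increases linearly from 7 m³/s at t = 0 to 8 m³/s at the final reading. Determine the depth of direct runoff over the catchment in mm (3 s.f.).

d ≈ 27.9 mm

Direct runoff: 0.00, 2.91, 6.82, 15.73, 26.64, 20.55, 16.45, 12.36, 9.27, 7.18, 17.09, 0.00 m³/s; ΣQ_DR = 135.0 m³/s.
V = ΣQ_DR · Δt = 135.0 × 7200 s = 9.720 × 10^5 m³.
Over A = 34.8 km², depth = V / A = 27.9 mm.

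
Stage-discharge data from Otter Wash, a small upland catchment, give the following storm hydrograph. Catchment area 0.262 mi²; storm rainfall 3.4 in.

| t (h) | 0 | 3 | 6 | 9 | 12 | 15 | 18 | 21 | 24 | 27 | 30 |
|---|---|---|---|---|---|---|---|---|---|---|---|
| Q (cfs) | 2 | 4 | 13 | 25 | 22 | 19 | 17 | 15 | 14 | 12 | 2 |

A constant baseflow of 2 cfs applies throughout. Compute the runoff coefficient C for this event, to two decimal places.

C ≈ 0.64

ΣQ_DR = 123.0 cfs; V = ΣQ_DR·Δt = 1.328 × 10^6 ft³.
Runoff depth d = V / A = 2.182 in.
C = d / P = 2.182 / 3.4 = 0.64.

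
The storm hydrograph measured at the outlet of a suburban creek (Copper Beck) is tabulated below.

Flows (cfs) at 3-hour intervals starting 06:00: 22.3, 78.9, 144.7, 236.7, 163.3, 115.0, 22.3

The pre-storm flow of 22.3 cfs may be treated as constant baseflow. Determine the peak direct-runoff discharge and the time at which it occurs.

Subtracting baseflow gives direct-runoff ordinates: 0.0, 56.6, 122.4, 214.4, 141.0, 92.7, 0.0 cfs.
The maximum is 214.4 cfs, occurring at the reading for t = 15:00.

Q_p = 214.4 cfs at t = 15:00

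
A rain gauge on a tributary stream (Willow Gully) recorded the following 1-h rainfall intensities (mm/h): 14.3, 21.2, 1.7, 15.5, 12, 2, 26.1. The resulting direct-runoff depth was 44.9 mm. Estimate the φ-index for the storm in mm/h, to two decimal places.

φ ≈ 8.84 mm/h

Only the 5 blocks with intensity above φ contribute runoff: 14.3, 21.2, 15.5, 12, 26.1 mm/h.
Σ(I−φ)·Δt = d  ⇒  (14.3+21.2+15.5+12+26.1 − 5φ)·1 = 44.9
φ = (89.10 − 44.9/1) / 5 = 8.84 mm/h.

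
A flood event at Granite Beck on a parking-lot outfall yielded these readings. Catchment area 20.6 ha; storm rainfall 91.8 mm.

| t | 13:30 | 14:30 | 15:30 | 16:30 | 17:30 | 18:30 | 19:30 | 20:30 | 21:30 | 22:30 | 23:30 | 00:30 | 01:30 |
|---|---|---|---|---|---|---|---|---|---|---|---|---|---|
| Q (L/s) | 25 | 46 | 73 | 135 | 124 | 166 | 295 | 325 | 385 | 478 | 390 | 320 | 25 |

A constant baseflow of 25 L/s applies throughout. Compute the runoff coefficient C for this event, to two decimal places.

ΣQ_DR = 2462 L/s; V = ΣQ_DR·Δt = 8.863 × 10^6 L.
Runoff depth d = V / A = 43.03 mm.
C = d / P = 43.03 / 91.8 = 0.47.

C ≈ 0.47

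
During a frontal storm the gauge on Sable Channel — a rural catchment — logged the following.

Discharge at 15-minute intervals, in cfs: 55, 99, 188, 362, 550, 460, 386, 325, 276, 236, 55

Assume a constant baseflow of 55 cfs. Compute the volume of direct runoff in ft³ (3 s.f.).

V ≈ 2.15 × 10^6 ft³

Direct-runoff ordinates (Q − Q_b): 0.0, 44.0, 133.0, 307.0, 495.0, 405.0, 331.0, 270.0, 221.0, 181.0, 0.0 cfs.
ΣQ_DR = 2387 cfs.
With Δt = 0.25 h = 900 s, V = ΣQ_DR · Δt = 2387 × 900 = 2.15 × 10^6 ft³.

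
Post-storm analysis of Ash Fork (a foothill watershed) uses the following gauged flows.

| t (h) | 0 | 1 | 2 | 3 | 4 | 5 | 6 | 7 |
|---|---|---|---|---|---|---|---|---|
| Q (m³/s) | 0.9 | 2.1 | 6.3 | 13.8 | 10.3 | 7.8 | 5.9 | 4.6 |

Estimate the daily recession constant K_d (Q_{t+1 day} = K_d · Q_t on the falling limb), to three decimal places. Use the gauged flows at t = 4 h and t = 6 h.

K_d ≈ 0.001

Between t = 4 h and t = 6 h the flow falls from 10.3 to 5.9 m³/s over 2×1 h = 2 h.
Per-interval ratio K = (5.9/10.3)^(1/2) = 0.7568; K_d = K^(24/1) = 0.001.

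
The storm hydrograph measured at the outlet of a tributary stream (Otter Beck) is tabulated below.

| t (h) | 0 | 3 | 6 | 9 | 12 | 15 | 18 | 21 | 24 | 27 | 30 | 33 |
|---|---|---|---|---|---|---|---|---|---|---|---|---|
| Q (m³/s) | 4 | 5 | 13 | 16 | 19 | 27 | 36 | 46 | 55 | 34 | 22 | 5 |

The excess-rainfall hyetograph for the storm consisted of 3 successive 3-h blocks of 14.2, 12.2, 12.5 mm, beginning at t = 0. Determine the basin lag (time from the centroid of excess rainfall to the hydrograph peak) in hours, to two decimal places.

Centroid of excess rainfall: t_c = Σ P_i·t̄_i / ΣP_i = 4.3689 h (block centres at 1.5, 4.5, 7.5 h).
Hydrograph peak occurs at t = 24 h, so basin lag t_L = 24 − 4.3689 = 19.63 h.

t_L ≈ 19.63 h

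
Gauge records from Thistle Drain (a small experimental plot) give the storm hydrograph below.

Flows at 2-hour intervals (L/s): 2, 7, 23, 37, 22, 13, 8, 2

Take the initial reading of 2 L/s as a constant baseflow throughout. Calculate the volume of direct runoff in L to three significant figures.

Direct-runoff ordinates (Q − Q_b): 0.0, 5.0, 21.0, 35.0, 20.0, 11.0, 6.0, 0.0 L/s.
ΣQ_DR = 98.00 L/s.
With Δt = 2 h = 7200 s, V = ΣQ_DR · Δt = 98.00 × 7200 = 7.06 × 10^5 L.

V ≈ 7.06 × 10^5 L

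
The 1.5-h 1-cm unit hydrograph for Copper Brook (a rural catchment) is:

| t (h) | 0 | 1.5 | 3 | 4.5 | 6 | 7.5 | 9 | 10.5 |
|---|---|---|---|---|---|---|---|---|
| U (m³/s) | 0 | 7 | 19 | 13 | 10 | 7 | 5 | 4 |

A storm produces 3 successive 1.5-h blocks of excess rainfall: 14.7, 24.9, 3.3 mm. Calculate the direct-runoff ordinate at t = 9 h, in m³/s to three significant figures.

Q ≈ 28.1 m³/s

By discrete convolution, Q_j = Σ (P_i / 10 mm) · U_{j−i}.
At t = 9 h (j=6): Q = (14.7/10)·5 + (24.9/10)·7 + (3.3/10)·10 = 28.1 m³/s.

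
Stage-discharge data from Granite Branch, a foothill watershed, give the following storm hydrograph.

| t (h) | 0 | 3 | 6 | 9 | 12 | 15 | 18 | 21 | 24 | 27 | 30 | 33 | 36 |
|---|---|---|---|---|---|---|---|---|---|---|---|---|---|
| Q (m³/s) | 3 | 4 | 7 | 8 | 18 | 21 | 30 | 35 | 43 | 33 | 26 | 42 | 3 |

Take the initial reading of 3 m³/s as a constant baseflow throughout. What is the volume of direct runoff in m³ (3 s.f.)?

Direct-runoff ordinates (Q − Q_b): 0.0, 1.0, 4.0, 5.0, 15.0, 18.0, 27.0, 32.0, 40.0, 30.0, 23.0, 39.0, 0.0 m³/s.
ΣQ_DR = 234.0 m³/s.
With Δt = 3 h = 10800 s, V = ΣQ_DR · Δt = 234.0 × 10800 = 2.53 × 10^6 m³.

V ≈ 2.53 × 10^6 m³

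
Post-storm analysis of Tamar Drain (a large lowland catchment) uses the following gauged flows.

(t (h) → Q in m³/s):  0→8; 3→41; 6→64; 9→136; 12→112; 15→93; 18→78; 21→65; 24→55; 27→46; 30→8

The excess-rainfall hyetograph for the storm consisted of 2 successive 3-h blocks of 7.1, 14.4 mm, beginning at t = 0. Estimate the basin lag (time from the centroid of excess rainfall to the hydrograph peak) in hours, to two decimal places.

Centroid of excess rainfall: t_c = Σ P_i·t̄_i / ΣP_i = 3.5093 h (block centres at 1.5, 4.5 h).
Hydrograph peak occurs at t = 9 h, so basin lag t_L = 9 − 3.5093 = 5.49 h.

t_L ≈ 5.49 h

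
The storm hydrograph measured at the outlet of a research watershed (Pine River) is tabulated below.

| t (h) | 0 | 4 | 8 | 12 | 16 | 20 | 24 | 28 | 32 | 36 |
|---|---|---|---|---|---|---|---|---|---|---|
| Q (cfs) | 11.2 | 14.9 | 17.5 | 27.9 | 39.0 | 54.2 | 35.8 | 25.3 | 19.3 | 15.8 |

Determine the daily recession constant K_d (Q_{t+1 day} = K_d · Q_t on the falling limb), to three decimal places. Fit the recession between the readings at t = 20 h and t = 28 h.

K_d ≈ 0.102

Between t = 20 h and t = 28 h the flow falls from 54.2 to 25.3 cfs over 2×4 h = 8 h.
Per-interval ratio K = (25.3/54.2)^(1/2) = 0.6832; K_d = K^(24/4) = 0.102.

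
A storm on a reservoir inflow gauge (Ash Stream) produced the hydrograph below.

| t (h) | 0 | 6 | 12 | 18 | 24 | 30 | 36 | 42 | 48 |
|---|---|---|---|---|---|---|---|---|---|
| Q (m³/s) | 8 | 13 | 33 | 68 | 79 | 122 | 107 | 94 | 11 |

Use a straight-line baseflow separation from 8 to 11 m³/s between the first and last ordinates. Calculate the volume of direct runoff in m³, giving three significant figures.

Direct-runoff ordinates (Q − Q_b): 0.00, 4.62, 24.25, 58.88, 69.50, 112.12, 96.75, 83.38, 0.00 m³/s.
ΣQ_DR = 449.5 m³/s.
With Δt = 6 h = 21600 s, V = ΣQ_DR · Δt = 449.5 × 21600 = 9.71 × 10^6 m³.

V ≈ 9.71 × 10^6 m³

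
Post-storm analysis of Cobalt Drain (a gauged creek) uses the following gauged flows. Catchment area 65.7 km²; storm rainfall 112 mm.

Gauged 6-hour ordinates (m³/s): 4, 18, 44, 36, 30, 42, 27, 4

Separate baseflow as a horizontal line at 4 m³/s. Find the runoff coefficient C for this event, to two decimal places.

C ≈ 0.51

ΣQ_DR = 173.0 m³/s; V = ΣQ_DR·Δt = 3.737 × 10^6 m³.
Runoff depth d = V / A = 56.88 mm.
C = d / P = 56.88 / 112 = 0.51.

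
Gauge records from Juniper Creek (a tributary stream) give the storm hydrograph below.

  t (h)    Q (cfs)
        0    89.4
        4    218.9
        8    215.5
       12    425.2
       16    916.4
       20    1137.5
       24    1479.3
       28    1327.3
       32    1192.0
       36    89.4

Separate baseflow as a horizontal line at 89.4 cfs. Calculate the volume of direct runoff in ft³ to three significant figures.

Direct-runoff ordinates (Q − Q_b): 0.0, 129.5, 126.1, 335.8, 827.0, 1048.1, 1389.9, 1237.9, 1102.6, 0.0 cfs.
ΣQ_DR = 6197 cfs.
With Δt = 4 h = 14400 s, V = ΣQ_DR · Δt = 6197 × 14400 = 8.92 × 10^7 ft³.

V ≈ 8.92 × 10^7 ft³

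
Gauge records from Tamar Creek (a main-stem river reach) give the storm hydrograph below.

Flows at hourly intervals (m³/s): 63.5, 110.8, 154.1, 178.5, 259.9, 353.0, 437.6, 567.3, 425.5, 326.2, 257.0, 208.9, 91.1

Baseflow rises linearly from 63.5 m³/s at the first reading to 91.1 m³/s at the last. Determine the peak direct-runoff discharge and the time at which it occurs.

Subtracting baseflow gives direct-runoff ordinates: 0.00, 45.00, 86.00, 108.10, 187.20, 278.00, 360.30, 487.70, 343.60, 242.00, 170.50, 120.10, 0.00 m³/s.
The maximum is 487.70 m³/s, occurring at the reading for t = 7 h.

Q_p = 487.70 m³/s at t = 7 h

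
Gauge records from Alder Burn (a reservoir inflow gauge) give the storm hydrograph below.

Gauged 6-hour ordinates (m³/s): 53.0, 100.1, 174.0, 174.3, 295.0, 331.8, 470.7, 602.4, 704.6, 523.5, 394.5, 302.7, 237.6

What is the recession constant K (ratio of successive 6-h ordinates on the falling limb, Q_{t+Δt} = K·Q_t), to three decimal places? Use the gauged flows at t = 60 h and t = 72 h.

Using the recession-limb readings at t = 60 h and t = 72 h: Q falls from 394.5 to 237.6 m³/s over 2 intervals.
K = (Q₂/Q₁)^(1/2) = (237.6/394.5)^(1/2) = 0.776.

K ≈ 0.776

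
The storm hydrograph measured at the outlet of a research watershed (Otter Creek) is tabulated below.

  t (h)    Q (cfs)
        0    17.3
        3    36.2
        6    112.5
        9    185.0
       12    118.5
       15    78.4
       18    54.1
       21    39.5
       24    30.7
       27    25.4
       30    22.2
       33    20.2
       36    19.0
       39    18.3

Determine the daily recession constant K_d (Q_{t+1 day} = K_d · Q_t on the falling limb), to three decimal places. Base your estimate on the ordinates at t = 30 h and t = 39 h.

Between t = 30 h and t = 39 h the flow falls from 22.2 to 18.3 cfs over 3×3 h = 9 h.
Per-interval ratio K = (18.3/22.2)^(1/3) = 0.9376; K_d = K^(24/3) = 0.597.

K_d ≈ 0.597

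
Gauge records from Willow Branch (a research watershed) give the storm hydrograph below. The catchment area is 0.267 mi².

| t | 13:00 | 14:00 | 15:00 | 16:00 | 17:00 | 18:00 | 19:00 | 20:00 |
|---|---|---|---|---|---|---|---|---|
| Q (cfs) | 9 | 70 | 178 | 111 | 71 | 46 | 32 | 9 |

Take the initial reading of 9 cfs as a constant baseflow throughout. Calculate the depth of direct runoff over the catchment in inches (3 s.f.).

d ≈ 2.63 in

Direct runoff: 0.0, 61.0, 169.0, 102.0, 62.0, 37.0, 23.0, 0.0 cfs; ΣQ_DR = 454.0 cfs.
V = ΣQ_DR · Δt = 454.0 × 3600 s = 1.634 × 10^6 ft³.
Over A = 0.267 mi², depth = V / A = 2.63 in.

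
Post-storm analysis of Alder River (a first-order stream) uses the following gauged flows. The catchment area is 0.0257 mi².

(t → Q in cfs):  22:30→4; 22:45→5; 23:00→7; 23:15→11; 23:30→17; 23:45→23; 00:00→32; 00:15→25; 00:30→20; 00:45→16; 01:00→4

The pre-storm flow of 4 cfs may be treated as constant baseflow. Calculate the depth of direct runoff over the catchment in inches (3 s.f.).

Direct runoff: 0.0, 1.0, 3.0, 7.0, 13.0, 19.0, 28.0, 21.0, 16.0, 12.0, 0.0 cfs; ΣQ_DR = 120.0 cfs.
V = ΣQ_DR · Δt = 120.0 × 900 s = 1.080 × 10^5 ft³.
Over A = 0.0257 mi², depth = V / A = 1.81 in.

d ≈ 1.81 in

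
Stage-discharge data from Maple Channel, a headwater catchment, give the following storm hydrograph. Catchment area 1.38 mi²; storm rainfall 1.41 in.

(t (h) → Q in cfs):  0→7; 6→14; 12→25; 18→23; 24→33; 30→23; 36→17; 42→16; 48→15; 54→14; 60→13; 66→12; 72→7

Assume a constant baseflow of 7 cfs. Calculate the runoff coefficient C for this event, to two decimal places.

ΣQ_DR = 128.0 cfs; V = ΣQ_DR·Δt = 2.765 × 10^6 ft³.
Runoff depth d = V / A = 0.8624 in.
C = d / P = 0.8624 / 1.41 = 0.61.

C ≈ 0.61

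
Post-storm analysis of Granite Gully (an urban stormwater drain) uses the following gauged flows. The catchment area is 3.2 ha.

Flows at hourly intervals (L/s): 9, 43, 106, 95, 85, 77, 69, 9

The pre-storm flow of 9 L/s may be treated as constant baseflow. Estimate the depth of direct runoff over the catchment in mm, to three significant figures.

Direct runoff: 0.0, 34.0, 97.0, 86.0, 76.0, 68.0, 60.0, 0.0 L/s; ΣQ_DR = 421.0 L/s.
V = ΣQ_DR · Δt = 421.0 × 3600 s = 1.516 × 10^6 L.
Over A = 3.2 ha, depth = V / A = 47.4 mm.

d ≈ 47.4 mm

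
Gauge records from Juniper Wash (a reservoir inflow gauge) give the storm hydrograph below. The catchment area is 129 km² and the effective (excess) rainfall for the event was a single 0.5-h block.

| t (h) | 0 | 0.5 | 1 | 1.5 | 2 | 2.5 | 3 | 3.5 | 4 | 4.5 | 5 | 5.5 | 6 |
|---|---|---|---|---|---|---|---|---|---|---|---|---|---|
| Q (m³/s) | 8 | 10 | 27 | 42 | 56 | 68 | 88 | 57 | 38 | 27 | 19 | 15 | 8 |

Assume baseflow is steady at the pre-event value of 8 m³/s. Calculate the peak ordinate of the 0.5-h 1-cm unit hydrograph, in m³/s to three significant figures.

Direct runoff: 0.0, 2.0, 19.0, 34.0, 48.0, 60.0, 80.0, 49.0, 30.0, 19.0, 11.0, 7.0, 0.0 m³/s; ΣQ_DR = 359.0 m³/s, peak = 80.0 m³/s.
Runoff depth d = ΣQ_DR·Δt / A = 359.0 × 1800 / (129 km²) = 5.009 mm.
The 1-cm UH is the DRH scaled by (10 mm)/d, so U_p = 80.0 × 10/5.009 = 160 m³/s.

U_p ≈ 160 m³/s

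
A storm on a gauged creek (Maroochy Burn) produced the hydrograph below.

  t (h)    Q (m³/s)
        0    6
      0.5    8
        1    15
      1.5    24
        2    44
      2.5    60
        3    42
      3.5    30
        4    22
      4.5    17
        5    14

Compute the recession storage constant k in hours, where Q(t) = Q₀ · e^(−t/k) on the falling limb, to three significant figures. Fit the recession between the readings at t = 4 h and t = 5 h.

k ≈ 2.21 h

On the falling limb, Q drops from 22 to 14 m³/s between t = 4 h and t = 5 h (Δt = 1 h).
k = −Δt / ln(Q₂/Q₁) = −1 / ln(14/22) = 2.21 h.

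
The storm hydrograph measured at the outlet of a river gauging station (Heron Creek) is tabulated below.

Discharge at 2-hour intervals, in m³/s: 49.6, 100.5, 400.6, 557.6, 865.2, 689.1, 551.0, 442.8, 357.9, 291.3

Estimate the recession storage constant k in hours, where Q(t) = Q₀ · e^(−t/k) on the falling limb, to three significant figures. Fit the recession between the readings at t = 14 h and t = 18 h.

On the falling limb, Q drops from 442.8 to 291.3 m³/s between t = 14 h and t = 18 h (Δt = 4 h).
k = −Δt / ln(Q₂/Q₁) = −4 / ln(291.3/442.8) = 9.55 h.

k ≈ 9.55 h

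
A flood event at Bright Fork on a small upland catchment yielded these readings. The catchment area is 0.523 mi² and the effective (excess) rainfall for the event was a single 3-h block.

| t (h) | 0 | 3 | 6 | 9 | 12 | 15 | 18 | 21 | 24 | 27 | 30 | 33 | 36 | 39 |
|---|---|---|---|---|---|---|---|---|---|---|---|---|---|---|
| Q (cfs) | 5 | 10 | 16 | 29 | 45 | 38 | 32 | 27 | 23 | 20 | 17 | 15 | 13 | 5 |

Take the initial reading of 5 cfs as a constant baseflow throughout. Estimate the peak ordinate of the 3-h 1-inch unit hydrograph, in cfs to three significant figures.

Direct runoff: 0.0, 5.0, 11.0, 24.0, 40.0, 33.0, 27.0, 22.0, 18.0, 15.0, 12.0, 10.0, 8.0, 0.0 cfs; ΣQ_DR = 225.0 cfs, peak = 40.0 cfs.
Runoff depth d = ΣQ_DR·Δt / A = 225.0 × 10800 / (0.523 mi²) = 2.000 in.
The 1-inch UH is the DRH scaled by (1 in)/d, so U_p = 40.0 × 1/2.000 = 20.0 cfs.

U_p ≈ 20.0 cfs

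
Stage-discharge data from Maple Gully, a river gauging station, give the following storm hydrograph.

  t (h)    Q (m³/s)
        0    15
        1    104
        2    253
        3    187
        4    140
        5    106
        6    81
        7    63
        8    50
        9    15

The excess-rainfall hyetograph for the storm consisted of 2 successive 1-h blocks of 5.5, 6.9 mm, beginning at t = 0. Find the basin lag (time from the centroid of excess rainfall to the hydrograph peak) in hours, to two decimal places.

t_L ≈ 0.94 h

Centroid of excess rainfall: t_c = Σ P_i·t̄_i / ΣP_i = 1.0565 h (block centres at 0.5, 1.5 h).
Hydrograph peak occurs at t = 2 h, so basin lag t_L = 2 − 1.0565 = 0.94 h.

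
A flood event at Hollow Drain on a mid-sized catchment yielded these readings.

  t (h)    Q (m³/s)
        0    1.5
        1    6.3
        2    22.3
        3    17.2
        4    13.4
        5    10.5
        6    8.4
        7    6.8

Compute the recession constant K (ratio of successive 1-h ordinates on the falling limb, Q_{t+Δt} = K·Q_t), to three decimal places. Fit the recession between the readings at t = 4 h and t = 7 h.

Using the recession-limb readings at t = 4 h and t = 7 h: Q falls from 13.4 to 6.8 m³/s over 3 intervals.
K = (Q₂/Q₁)^(1/3) = (6.8/13.4)^(1/3) = 0.798.

K ≈ 0.798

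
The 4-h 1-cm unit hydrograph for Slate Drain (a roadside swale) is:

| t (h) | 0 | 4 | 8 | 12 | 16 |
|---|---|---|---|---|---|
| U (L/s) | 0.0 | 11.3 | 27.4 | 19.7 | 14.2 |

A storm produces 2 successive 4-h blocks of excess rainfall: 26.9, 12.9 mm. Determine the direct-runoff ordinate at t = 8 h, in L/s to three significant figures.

Q ≈ 88.3 L/s

By discrete convolution, Q_j = Σ (P_i / 10 mm) · U_{j−i}.
At t = 8 h (j=2): Q = (26.9/10)·27.4 + (12.9/10)·11.3 = 88.3 L/s.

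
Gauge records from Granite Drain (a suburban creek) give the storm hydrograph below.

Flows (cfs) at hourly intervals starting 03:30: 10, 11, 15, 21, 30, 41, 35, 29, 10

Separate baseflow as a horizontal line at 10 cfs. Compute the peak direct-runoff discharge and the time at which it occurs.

Subtracting baseflow gives direct-runoff ordinates: 0.0, 1.0, 5.0, 11.0, 20.0, 31.0, 25.0, 19.0, 0.0 cfs.
The maximum is 31.0 cfs, occurring at the reading for t = 08:30.

Q_p = 31.0 cfs at t = 08:30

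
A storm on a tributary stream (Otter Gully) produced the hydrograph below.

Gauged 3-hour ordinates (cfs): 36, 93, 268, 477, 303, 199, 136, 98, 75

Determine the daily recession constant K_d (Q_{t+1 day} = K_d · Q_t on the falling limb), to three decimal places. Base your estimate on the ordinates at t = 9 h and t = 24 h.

K_d ≈ 0.052

Between t = 9 h and t = 24 h the flow falls from 477 to 75 cfs over 5×3 h = 15 h.
Per-interval ratio K = (75/477)^(1/5) = 0.6907; K_d = K^(24/3) = 0.052.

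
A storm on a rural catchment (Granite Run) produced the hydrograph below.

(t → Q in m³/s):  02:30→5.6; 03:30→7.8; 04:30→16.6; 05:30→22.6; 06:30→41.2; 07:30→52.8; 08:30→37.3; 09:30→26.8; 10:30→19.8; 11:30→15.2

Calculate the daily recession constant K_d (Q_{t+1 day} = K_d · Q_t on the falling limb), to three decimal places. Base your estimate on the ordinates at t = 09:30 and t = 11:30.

Between t = 09:30 and t = 11:30 the flow falls from 26.8 to 15.2 m³/s over 2×1 h = 2 h.
Per-interval ratio K = (15.2/26.8)^(1/2) = 0.7531; K_d = K^(24/1) = 0.001.

K_d ≈ 0.001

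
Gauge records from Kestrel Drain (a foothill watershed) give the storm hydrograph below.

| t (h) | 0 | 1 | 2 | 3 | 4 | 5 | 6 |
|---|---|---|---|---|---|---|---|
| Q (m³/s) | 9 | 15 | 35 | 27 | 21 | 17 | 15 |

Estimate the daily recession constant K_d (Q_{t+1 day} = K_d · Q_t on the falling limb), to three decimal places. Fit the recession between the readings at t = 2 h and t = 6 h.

Between t = 2 h and t = 6 h the flow falls from 35 to 15 m³/s over 4×1 h = 4 h.
Per-interval ratio K = (15/35)^(1/4) = 0.8091; K_d = K^(24/1) = 0.006.

K_d ≈ 0.006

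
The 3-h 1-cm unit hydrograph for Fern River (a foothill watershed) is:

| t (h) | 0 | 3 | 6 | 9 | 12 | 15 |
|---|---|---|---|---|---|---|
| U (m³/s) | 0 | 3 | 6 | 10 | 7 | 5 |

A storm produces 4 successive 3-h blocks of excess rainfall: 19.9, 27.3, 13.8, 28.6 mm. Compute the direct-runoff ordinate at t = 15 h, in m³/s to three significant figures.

Q ≈ 60.0 m³/s

By discrete convolution, Q_j = Σ (P_i / 10 mm) · U_{j−i}.
At t = 15 h (j=5): Q = (19.9/10)·5 + (27.3/10)·7 + (13.8/10)·10 + (28.6/10)·6 = 60.0 m³/s.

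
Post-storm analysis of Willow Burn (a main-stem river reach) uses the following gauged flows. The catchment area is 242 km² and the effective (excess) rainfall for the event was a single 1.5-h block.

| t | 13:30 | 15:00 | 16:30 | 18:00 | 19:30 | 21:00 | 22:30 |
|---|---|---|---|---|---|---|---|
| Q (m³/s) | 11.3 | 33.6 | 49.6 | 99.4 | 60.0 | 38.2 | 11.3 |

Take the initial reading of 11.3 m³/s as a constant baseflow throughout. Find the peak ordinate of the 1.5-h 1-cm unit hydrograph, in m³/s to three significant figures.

Direct runoff: 0.0, 22.3, 38.3, 88.1, 48.7, 26.9, 0.0 m³/s; ΣQ_DR = 224.3 m³/s, peak = 88.1 m³/s.
Runoff depth d = ΣQ_DR·Δt / A = 224.3 × 5400 / (242 km²) = 5.005 mm.
The 1-cm UH is the DRH scaled by (10 mm)/d, so U_p = 88.1 × 10/5.005 = 176 m³/s.

U_p ≈ 176 m³/s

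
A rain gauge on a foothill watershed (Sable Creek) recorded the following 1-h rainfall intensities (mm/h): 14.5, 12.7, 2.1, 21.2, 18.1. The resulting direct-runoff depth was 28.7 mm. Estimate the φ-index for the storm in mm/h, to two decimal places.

Only the 4 blocks with intensity above φ contribute runoff: 14.5, 12.7, 21.2, 18.1 mm/h.
Σ(I−φ)·Δt = d  ⇒  (14.5+12.7+21.2+18.1 − 4φ)·1 = 28.7
φ = (66.50 − 28.7/1) / 4 = 9.45 mm/h.

φ ≈ 9.45 mm/h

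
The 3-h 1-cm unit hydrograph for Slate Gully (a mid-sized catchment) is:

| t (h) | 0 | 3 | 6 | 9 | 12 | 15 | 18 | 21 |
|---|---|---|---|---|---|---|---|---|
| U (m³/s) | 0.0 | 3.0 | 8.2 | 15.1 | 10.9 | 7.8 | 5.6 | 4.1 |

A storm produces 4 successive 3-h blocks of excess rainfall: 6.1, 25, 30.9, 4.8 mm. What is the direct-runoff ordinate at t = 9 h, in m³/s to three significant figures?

By discrete convolution, Q_j = Σ (P_i / 10 mm) · U_{j−i}.
At t = 9 h (j=3): Q = (6.1/10)·15.1 + (25/10)·8.2 + (30.9/10)·3.0 + (4.8/10)·0.0 = 39.0 m³/s.

Q ≈ 39.0 m³/s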